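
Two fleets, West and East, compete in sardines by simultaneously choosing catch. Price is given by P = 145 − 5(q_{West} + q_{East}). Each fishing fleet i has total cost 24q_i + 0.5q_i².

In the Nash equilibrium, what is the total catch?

15.125

Fishing fleet West's profit: π = q_{West}(145 − 5(q_{West} + q_{East})) − 24q_{West} − 0.5q_{West}².
∂π/∂q_{West} = 121 − 11q_{West} − 5q_{East} = 0, so q_{West} = 11 − (5/11)q_{East}.
The game is symmetric, so in equilibrium q_{East} = q_{West}: the reaction function gives (16/11)q_{West} = 11, hence q_{West} = 7.5625.
Total catch: 7.5625 + 7.5625 = 15.125.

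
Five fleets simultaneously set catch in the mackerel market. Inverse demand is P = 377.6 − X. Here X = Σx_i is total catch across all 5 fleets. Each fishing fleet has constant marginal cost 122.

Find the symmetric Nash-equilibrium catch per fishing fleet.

42.6

A representative fishing fleet's profit is π_i = x_i(377.6 − X) − 122x_i, with X = x_i + Σ_{j≠i} x_j.
First-order condition: 255.6 − 2x_i − Σ_{j≠i} x_j = 0.
In a symmetric equilibrium every fishing fleet chooses the same x, so Σ_{j≠i} x_j = 4x. The condition becomes 255.6 − 6x = 0, giving x = 255.6/6 = 42.6.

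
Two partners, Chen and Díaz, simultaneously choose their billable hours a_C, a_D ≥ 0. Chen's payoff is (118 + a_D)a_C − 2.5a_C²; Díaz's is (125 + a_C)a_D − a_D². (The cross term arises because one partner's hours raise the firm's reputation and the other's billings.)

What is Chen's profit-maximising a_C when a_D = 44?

Expanding Chen's payoff: 118a_C + a_Da_C − 2.5a_C².
∂π/∂a_C = 118 + a_D − 5a_C = 0, so a_C = 23.6 + 0.2a_D.
At a_D = 44: a_C = 23.6 + 0.2·44 = 32.4.

32.4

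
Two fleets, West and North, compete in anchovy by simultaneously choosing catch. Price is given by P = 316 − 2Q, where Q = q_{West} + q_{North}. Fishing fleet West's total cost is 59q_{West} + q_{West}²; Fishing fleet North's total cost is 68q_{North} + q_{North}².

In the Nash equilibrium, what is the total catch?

63.125

Fishing fleet West's profit: π = q_{West}(316 − 2(q_{West} + q_{North})) − 59q_{West} − q_{West}².
∂π/∂q_{West} = 257 − 6q_{West} − 2q_{North} = 0, so q_{West} = 257/6 − (1/3)q_{North}.
By the same steps for North: q_{North} = 124/3 − (1/3)q_{West}.
Plugging q_{North} into West's best response: q_{West} = 257/6 − (1/3)(124/3 − (1/3)q_{West}) ⇒ (8/9)q_{West} = 523/18, so q_{West} = 32.6875.
Then q_{North} = 124/3 − (1/3)·32.6875 = 30.4375.
Total catch: 32.6875 + 30.4375 = 63.125.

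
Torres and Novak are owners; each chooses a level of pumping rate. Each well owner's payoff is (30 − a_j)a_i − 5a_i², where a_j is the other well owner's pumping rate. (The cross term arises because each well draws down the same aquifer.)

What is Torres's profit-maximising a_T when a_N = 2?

2.8

Torres's payoff is (30 − a_N)a_T − 5a_T².
∂π/∂a_T = 30 − a_N − 10a_T = 0, so a_T = 3 − 0.1a_N.
At a_N = 2: a_T = 3 − 0.1·2 = 2.8.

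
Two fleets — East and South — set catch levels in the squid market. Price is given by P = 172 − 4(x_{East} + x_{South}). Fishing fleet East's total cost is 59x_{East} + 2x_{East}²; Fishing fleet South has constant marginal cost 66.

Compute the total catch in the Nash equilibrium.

Fishing fleet East's profit: π = x_{East}(172 − 4(x_{East} + x_{South})) − 59x_{East} − 2x_{East}².
∂π/∂x_{East} = 113 − 12x_{East} − 4x_{South} = 0, so x_{East} = 113/12 − (1/3)x_{South}.
For South: ∂π/∂x_{South} = 106 − 8x_{South} − 4x_{East} = 0 ⇒ x_{South} = 13.25 − 0.5x_{East}.
Solving the two reaction functions simultaneously: (1 − (−1/3)(−0.5))x_{East} = 113/12 − (1/3)·13.25, so (5/6)x_{East} = 5 and x_{East} = 6.
Then x_{South} = 13.25 − 0.5·6 = 10.25.
Total catch: 6 + 10.25 = 16.25.

16.25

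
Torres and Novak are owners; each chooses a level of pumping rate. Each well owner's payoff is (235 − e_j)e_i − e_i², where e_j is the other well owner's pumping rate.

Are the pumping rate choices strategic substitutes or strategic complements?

strategic substitutes

Torres's payoff is (235 − e_N)e_T − e_T².
∂π/∂e_T = 235 − e_N − 2e_T = 0, so e_T = 117.5 − 0.5e_N.
The best-response slope de_T/de_N = −0.5 < 0: the reaction function is downward-sloping, so the choices are strategic substitutes.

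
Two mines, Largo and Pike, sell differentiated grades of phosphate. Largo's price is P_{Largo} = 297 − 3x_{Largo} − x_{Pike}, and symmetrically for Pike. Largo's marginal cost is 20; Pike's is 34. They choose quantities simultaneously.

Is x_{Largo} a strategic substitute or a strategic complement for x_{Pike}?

Mine Largo's profit: π = x_{Largo}(297 − 3x_{Largo} − x_{Pike}) − 20x_{Largo}.
∂π/∂x_{Largo} = 277 − 6x_{Largo} − x_{Pike} = 0 ⇒ x_{Largo} = 277/6 − (1/6)x_{Pike}.
The best-response slope dx_{Largo}/dx_{Pike} = −1/6 < 0: the reaction function is downward-sloping, so the choices are strategic substitutes.

strategic substitutes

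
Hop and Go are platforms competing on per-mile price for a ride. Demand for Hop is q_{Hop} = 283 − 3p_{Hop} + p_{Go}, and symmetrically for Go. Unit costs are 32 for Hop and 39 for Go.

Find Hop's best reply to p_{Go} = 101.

Hop's profit: π = (p_{Hop} − 32)(283 − 3p_{Hop} + p_{Go}).
∂π/∂p_{Hop} = 379 − 6p_{Hop} + p_{Go} = 0 ⇒ p_{Hop} = 379/6 + (1/6)p_{Go}.
At p_{Go} = 101: p_{Hop} = 379/6 + (1/6)·101 = 80.

80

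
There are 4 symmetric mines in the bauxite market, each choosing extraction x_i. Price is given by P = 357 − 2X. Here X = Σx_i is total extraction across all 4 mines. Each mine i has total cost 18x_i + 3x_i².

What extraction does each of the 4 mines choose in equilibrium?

A representative mine's profit is π_i = x_i(357 − 2X) − 18x_i − 3x_i², with X = x_i + Σ_{j≠i} x_j.
First-order condition: 339 − 10x_i − 2Σ_{j≠i} x_j = 0.
With identical mines, set every x_j = x: then 339 − 10x − 6x = 0, i.e. x = 339/16 = 21.1875.

21.1875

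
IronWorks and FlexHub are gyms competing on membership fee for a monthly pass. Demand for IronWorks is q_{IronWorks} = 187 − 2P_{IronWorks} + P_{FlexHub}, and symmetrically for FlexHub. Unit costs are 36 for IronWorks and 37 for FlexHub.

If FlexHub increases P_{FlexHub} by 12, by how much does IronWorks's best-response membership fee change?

IronWorks's profit: π = (P_{IronWorks} − 36)(187 − 2P_{IronWorks} + P_{FlexHub}).
∂π/∂P_{IronWorks} = 259 − 4P_{IronWorks} + P_{FlexHub} = 0 ⇒ P_{IronWorks} = 64.75 + 0.25P_{FlexHub}.
The reaction-function slope is 0.25, so a 12-unit rise in P_{FlexHub} moves P_{IronWorks} by 0.25 × 12 = 3. IronWorks's best response rises — the actions are strategic complements.

3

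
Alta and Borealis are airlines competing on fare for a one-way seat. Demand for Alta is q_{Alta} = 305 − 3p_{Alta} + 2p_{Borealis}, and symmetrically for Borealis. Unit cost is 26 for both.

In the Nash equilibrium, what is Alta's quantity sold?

209.25

Alta's profit: π = (p_{Alta} − 26)(305 − 3p_{Alta} + 2p_{Borealis}).
∂π/∂p_{Alta} = 383 − 6p_{Alta} + 2p_{Borealis} = 0 ⇒ p_{Alta} = 383/6 + (1/3)p_{Borealis}.
Setting p_{Alta} = p_{Borealis} in the reaction function: p_{Alta} = 383/6 + (1/3)p_{Alta}, so p_{Alta} = (383/6) / (2/3) = 95.75.
q_{Alta} = 305 − 3·95.75 + 2·95.75 = 209.25.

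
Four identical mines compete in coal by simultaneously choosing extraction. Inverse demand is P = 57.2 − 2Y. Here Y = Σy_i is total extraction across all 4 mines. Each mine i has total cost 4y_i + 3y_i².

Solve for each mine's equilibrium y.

3.325

A representative mine's profit is π_i = y_i(57.2 − 2Y) − 4y_i − 3y_i², with Y = y_i + Σ_{j≠i} y_j.
First-order condition: 53.2 − 10y_i − 2Σ_{j≠i} y_j = 0.
In a symmetric equilibrium every mine chooses the same y, so Σ_{j≠i} y_j = 3y. The condition becomes 53.2 − 16y = 0, giving y = 53.2/16 = 3.325.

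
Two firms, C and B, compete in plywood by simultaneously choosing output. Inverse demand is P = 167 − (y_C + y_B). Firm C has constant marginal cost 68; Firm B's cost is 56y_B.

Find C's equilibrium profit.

Firm C's profit: π = y_C(167 − (y_C + y_B)) − 68y_C.
∂π/∂y_C = 99 − 2y_C − y_B = 0, so y_C = 49.5 − 0.5y_B.
By the same steps for B: y_B = 55.5 − 0.5y_C.
Substituting the second reaction function into the first: y_C = 49.5 − 0.5(55.5 − 0.5y_C), which gives 0.75y_C = 21.75 ⇒ y_C = 29.
Then y_B = 55.5 − 0.5·29 = 41.
Price P = 167 − 70 = 97.
C's profit: (97 − 68)·29 = 841.

841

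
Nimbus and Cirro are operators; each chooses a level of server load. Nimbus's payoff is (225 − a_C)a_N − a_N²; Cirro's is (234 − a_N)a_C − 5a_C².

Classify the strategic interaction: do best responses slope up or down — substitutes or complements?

strategic substitutes

Expanding Nimbus's payoff: 225a_N − a_Ca_N − a_N².
∂π/∂a_N = 225 − a_C − 2a_N = 0, so a_N = 112.5 − 0.5a_C.
The best-response slope da_N/da_C = −0.5 < 0: the reaction function is downward-sloping, so the choices are strategic substitutes.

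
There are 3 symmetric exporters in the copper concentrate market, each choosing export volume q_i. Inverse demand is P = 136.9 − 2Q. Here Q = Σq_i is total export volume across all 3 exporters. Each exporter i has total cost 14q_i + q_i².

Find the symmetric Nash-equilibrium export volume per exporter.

12.29

A representative exporter's profit is π_i = q_i(136.9 − 2Q) − 14q_i − q_i², with Q = q_i + Σ_{j≠i} q_j.
First-order condition: 122.9 − 6q_i − 2Σ_{j≠i} q_j = 0.
With identical exporters, set every q_j = q: then 122.9 − 6q − 4q = 0, i.e. q = 122.9/10 = 12.29.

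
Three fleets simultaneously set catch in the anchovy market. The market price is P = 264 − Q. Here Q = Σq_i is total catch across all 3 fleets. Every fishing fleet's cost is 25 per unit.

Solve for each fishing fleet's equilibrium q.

59.75

A representative fishing fleet's profit is π_i = q_i(264 − Q) − 25q_i, with Q = q_i + Σ_{j≠i} q_j.
First-order condition: 239 − 2q_i − Σ_{j≠i} q_j = 0.
Imposing symmetry (q_j = q for all j) turns Σ_{j≠i} q_j into 2q, so 239 = 4q and q = 59.75.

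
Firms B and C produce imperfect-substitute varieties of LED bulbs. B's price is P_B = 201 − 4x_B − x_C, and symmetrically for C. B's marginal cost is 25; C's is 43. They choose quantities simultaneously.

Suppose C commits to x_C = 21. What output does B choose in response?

19.375

Firm B's profit: π = x_B(201 − 4x_B − x_C) − 25x_B.
∂π/∂x_B = 176 − 8x_B − x_C = 0 ⇒ x_B = 22 − 0.125x_C.
At x_C = 21: x_B = 22 − 0.125·21 = 19.375.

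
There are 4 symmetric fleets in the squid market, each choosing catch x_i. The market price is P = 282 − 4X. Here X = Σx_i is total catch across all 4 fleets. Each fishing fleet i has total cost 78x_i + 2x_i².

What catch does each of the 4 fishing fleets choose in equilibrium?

A representative fishing fleet's profit is π_i = x_i(282 − 4X) − 78x_i − 2x_i², with X = x_i + Σ_{j≠i} x_j.
First-order condition: 204 − 12x_i − 4Σ_{j≠i} x_j = 0.
With identical fishing fleets, set every x_j = x: then 204 − 12x − 12x = 0, i.e. x = 204/24 = 8.5.

8.5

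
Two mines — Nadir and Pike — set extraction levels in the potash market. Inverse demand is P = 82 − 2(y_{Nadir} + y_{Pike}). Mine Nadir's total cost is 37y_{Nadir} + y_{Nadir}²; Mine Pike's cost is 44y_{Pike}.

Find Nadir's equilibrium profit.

81.12

Mine Nadir's profit: π = y_{Nadir}(82 − 2(y_{Nadir} + y_{Pike})) − 37y_{Nadir} − y_{Nadir}².
∂π/∂y_{Nadir} = 45 − 6y_{Nadir} − 2y_{Pike} = 0, so y_{Nadir} = 7.5 − (1/3)y_{Pike}.
For Pike: ∂π/∂y_{Pike} = 38 − 4y_{Pike} − 2y_{Nadir} = 0 ⇒ y_{Pike} = 9.5 − 0.5y_{Nadir}.
Plugging y_{Pike} into Nadir's best response: y_{Nadir} = 7.5 − (1/3)(9.5 − 0.5y_{Nadir}) ⇒ (5/6)y_{Nadir} = 13/3, so y_{Nadir} = 5.2.
Then y_{Pike} = 9.5 − 0.5·5.2 = 6.9.
Price P = 82 − 2·12.1 = 57.8.
Nadir's profit: (57.8 − 37)·5.2 − (5.2)² = 81.12.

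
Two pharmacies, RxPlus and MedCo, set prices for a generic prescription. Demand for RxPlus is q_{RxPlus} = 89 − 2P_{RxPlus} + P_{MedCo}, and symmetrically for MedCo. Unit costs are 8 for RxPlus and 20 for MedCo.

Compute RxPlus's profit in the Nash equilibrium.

RxPlus's profit: π = (P_{RxPlus} − 8)(89 − 2P_{RxPlus} + P_{MedCo}).
∂π/∂P_{RxPlus} = 105 − 4P_{RxPlus} + P_{MedCo} = 0 ⇒ P_{RxPlus} = 26.25 + 0.25P_{MedCo}.
Similarly P_{MedCo} = 32.25 + 0.25P_{RxPlus}.
Solving the two reaction functions simultaneously: (1 − (0.25)(0.25))P_{RxPlus} = 26.25 + 0.25·32.25, so 0.9375P_{RxPlus} = 34.3125 and P_{RxPlus} = 36.6.
Then P_{MedCo} = 32.25 + 0.25·36.6 = 41.4.
q_{RxPlus} = 89 − 2·36.6 + 41.4 = 57.2.
Profit = (36.6 − 8)·57.2 = 1635.92.

1635.92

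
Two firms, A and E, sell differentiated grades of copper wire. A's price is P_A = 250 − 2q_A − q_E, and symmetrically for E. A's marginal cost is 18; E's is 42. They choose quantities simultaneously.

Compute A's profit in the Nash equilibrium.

Firm A's profit: π = q_A(250 − 2q_A − q_E) − 18q_A.
∂π/∂q_A = 232 − 4q_A − q_E = 0 ⇒ q_A = 58 − 0.25q_E.
Similarly q_E = 52 − 0.25q_A.
Plugging q_E into A's best response: q_A = 58 − 0.25(52 − 0.25q_A) ⇒ 0.9375q_A = 45, so q_A = 48.
Then q_E = 52 − 0.25·48 = 40.
P_A = 250 − 2·48 − 40 = 114.
Profit = (114 − 18)·48 = 4608.

4608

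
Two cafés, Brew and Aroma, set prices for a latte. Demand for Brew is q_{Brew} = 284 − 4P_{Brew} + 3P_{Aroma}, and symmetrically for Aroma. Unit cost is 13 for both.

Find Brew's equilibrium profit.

11750.56

Brew's profit: π = (P_{Brew} − 13)(284 − 4P_{Brew} + 3P_{Aroma}).
∂π/∂P_{Brew} = 336 − 8P_{Brew} + 3P_{Aroma} = 0 ⇒ P_{Brew} = 42 + 0.375P_{Aroma}.
The game is symmetric, so in equilibrium P_{Aroma} = P_{Brew}: the reaction function gives 0.625P_{Brew} = 42, hence P_{Brew} = 67.2.
q_{Brew} = 284 − 4·67.2 + 3·67.2 = 216.8.
Profit = (67.2 − 13)·216.8 = 11750.56.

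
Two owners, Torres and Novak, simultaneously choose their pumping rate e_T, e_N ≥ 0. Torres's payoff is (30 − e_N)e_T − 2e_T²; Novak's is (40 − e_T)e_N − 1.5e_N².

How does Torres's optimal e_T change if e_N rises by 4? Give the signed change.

Expanding Torres's payoff: 30e_T − e_Ne_T − 2e_T².
∂π/∂e_T = 30 − e_N − 4e_T = 0, so e_T = 7.5 − 0.25e_N.
The reaction-function slope is −0.25, so a 4-unit rise in e_N moves e_T by −0.25 × 4 = −1. Torres's best response falls — the actions are strategic substitutes.

-1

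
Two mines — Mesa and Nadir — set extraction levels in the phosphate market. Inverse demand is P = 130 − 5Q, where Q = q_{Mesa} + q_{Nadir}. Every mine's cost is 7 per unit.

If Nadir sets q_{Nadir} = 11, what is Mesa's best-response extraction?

Mine Mesa's profit: π = q_{Mesa}(130 − 5(q_{Mesa} + q_{Nadir})) − 7q_{Mesa}.
∂π/∂q_{Mesa} = 123 − 10q_{Mesa} − 5q_{Nadir} = 0, so q_{Mesa} = 12.3 − 0.5q_{Nadir}.
At q_{Nadir} = 11: q_{Mesa} = 12.3 − 0.5·11 = 6.8.

6.8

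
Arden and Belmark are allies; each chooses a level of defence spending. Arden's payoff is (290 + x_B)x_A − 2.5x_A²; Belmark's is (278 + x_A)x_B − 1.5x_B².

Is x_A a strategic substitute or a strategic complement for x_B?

strategic complements

Expanding Arden's payoff: 290x_A + x_Bx_A − 2.5x_A².
∂π/∂x_A = 290 + x_B − 5x_A = 0, so x_A = 58 + 0.2x_B.
The best-response slope dx_A/dx_B = 0.2 > 0: the reaction function is upward-sloping, so the choices are strategic complements.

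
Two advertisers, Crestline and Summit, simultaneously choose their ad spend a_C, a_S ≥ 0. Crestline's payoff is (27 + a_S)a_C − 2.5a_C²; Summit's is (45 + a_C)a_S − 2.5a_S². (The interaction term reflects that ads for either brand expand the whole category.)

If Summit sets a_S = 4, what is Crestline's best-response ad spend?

6.2

Expanding Crestline's payoff: 27a_C + a_Sa_C − 2.5a_C².
∂π/∂a_C = 27 + a_S − 5a_C = 0, so a_C = 5.4 + 0.2a_S.
At a_S = 4: a_C = 5.4 + 0.2·4 = 6.2.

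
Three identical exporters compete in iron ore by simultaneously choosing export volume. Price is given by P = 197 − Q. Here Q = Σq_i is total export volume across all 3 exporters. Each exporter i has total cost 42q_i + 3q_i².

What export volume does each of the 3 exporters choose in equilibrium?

A representative exporter's profit is π_i = q_i(197 − Q) − 42q_i − 3q_i², with Q = q_i + Σ_{j≠i} q_j.
First-order condition: 155 − 8q_i − Σ_{j≠i} q_j = 0.
Imposing symmetry (q_j = q for all j) turns Σ_{j≠i} q_j into 2q, so 155 = 10q and q = 15.5.

15.5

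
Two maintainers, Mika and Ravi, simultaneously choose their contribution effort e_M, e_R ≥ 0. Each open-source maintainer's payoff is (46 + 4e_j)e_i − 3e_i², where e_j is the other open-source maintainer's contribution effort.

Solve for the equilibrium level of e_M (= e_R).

23

Mika's payoff is (46 + 4e_R)e_M − 3e_M².
∂π/∂e_M = 46 + 4e_R − 6e_M = 0, so e_M = 23/3 + (2/3)e_R.
The game is symmetric, so in equilibrium e_R = e_M: the reaction function gives (1/3)e_M = 23/3, hence e_M = 23.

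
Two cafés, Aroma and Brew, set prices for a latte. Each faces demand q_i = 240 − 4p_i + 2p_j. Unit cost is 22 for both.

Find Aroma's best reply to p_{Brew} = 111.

68.75

Aroma's profit: π = (p_{Aroma} − 22)(240 − 4p_{Aroma} + 2p_{Brew}).
∂π/∂p_{Aroma} = 328 − 8p_{Aroma} + 2p_{Brew} = 0 ⇒ p_{Aroma} = 41 + 0.25p_{Brew}.
At p_{Brew} = 111: p_{Aroma} = 41 + 0.25·111 = 68.75.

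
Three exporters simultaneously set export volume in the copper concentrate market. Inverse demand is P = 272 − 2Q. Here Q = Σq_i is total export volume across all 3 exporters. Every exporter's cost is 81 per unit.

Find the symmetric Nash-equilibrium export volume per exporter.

A representative exporter's profit is π_i = q_i(272 − 2Q) − 81q_i, with Q = q_i + Σ_{j≠i} q_j.
First-order condition: 191 − 4q_i − 2Σ_{j≠i} q_j = 0.
With identical exporters, set every q_j = q: then 191 − 4q − 4q = 0, i.e. q = 191/8 = 23.875.

23.875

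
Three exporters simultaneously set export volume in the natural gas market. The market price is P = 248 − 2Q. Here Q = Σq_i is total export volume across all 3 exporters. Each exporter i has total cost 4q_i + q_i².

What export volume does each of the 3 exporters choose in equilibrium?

24.4

A representative exporter's profit is π_i = q_i(248 − 2Q) − 4q_i − q_i², with Q = q_i + Σ_{j≠i} q_j.
First-order condition: 244 − 6q_i − 2Σ_{j≠i} q_j = 0.
With identical exporters, set every q_j = q: then 244 − 6q − 4q = 0, i.e. q = 244/10 = 24.4.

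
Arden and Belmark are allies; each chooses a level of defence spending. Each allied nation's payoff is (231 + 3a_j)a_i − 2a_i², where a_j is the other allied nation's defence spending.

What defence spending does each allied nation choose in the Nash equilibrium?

Arden's payoff is (231 + 3a_B)a_A − 2a_A².
∂π/∂a_A = 231 + 3a_B − 4a_A = 0, so a_A = 57.75 + 0.75a_B.
Setting a_A = a_B in the reaction function: a_A = 57.75 + 0.75a_A, so a_A = 57.75 / 0.25 = 231.

231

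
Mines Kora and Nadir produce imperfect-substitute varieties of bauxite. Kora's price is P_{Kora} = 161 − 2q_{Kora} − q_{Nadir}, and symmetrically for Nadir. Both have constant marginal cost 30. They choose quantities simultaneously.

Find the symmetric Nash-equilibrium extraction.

26.2

Mine Kora's profit: π = q_{Kora}(161 − 2q_{Kora} − q_{Nadir}) − 30q_{Kora}.
∂π/∂q_{Kora} = 131 − 4q_{Kora} − q_{Nadir} = 0 ⇒ q_{Kora} = 32.75 − 0.25q_{Nadir}.
Setting q_{Kora} = q_{Nadir} in the reaction function: q_{Kora} = 32.75 − 0.25q_{Kora}, so q_{Kora} = 32.75 / 1.25 = 26.2.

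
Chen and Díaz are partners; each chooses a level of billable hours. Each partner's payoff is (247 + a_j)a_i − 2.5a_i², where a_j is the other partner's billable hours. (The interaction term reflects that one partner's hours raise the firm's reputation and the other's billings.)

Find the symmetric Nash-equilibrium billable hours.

61.75

Chen's payoff is (247 + a_D)a_C − 2.5a_C².
∂π/∂a_C = 247 + a_D − 5a_C = 0, so a_C = 49.4 + 0.2a_D.
By symmetry a_D = a_C; substituting into the reaction function, 0.8a_C = 49.4 and a_C = 61.75.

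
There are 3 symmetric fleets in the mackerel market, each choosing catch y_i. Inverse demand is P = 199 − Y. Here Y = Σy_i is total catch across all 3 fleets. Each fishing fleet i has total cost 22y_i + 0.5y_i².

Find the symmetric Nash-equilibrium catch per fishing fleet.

35.4

A representative fishing fleet's profit is π_i = y_i(199 − Y) − 22y_i − 0.5y_i², with Y = y_i + Σ_{j≠i} y_j.
First-order condition: 177 − 3y_i − Σ_{j≠i} y_j = 0.
With identical fishing fleets, set every y_j = y: then 177 − 3y − 2y = 0, i.e. y = 177/5 = 35.4.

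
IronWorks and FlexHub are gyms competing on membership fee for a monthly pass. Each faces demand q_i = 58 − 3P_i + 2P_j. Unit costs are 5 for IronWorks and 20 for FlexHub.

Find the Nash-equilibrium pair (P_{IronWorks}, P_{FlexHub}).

IronWorks's profit: π = (P_{IronWorks} − 5)(58 − 3P_{IronWorks} + 2P_{FlexHub}).
∂π/∂P_{IronWorks} = 73 − 6P_{IronWorks} + 2P_{FlexHub} = 0 ⇒ P_{IronWorks} = 73/6 + (1/3)P_{FlexHub}.
Similarly P_{FlexHub} = 59/3 + (1/3)P_{IronWorks}.
Solving the two reaction functions simultaneously: (1 − (1/3)(1/3))P_{IronWorks} = 73/6 + (1/3)·(59/3), so (8/9)P_{IronWorks} = 337/18 and P_{IronWorks} = 21.0625.
Then P_{FlexHub} = 59/3 + (1/3)·21.0625 = 26.6875.

21.0625, 26.6875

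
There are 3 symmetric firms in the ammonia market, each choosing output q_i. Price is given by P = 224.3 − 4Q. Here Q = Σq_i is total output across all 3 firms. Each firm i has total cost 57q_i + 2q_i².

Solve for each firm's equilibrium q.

A representative firm's profit is π_i = q_i(224.3 − 4Q) − 57q_i − 2q_i², with Q = q_i + Σ_{j≠i} q_j.
First-order condition: 167.3 − 12q_i − 4Σ_{j≠i} q_j = 0.
With identical firms, set every q_j = q: then 167.3 − 12q − 8q = 0, i.e. q = 167.3/20 = 8.365.

8.365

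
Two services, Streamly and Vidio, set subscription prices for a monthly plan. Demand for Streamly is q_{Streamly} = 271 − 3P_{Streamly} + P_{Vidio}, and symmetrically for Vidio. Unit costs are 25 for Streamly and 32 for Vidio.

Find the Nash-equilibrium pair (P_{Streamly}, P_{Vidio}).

69.8, 72.8

Streamly's profit: π = (P_{Streamly} − 25)(271 − 3P_{Streamly} + P_{Vidio}).
∂π/∂P_{Streamly} = 346 − 6P_{Streamly} + P_{Vidio} = 0 ⇒ P_{Streamly} = 173/3 + (1/6)P_{Vidio}.
Similarly P_{Vidio} = 367/6 + (1/6)P_{Streamly}.
Solving the two reaction functions simultaneously: (1 − (1/6)(1/6))P_{Streamly} = 173/3 + (1/6)·(367/6), so (35/36)P_{Streamly} = 2443/36 and P_{Streamly} = 69.8.
Then P_{Vidio} = 367/6 + (1/6)·69.8 = 72.8.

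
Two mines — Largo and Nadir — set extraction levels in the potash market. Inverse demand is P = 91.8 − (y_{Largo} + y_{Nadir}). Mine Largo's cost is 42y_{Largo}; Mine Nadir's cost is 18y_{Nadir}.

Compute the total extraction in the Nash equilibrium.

41.2

Mine Largo's profit: π = y_{Largo}(91.8 − (y_{Largo} + y_{Nadir})) − 42y_{Largo}.
∂π/∂y_{Largo} = 49.8 − 2y_{Largo} − y_{Nadir} = 0, so y_{Largo} = 24.9 − 0.5y_{Nadir}.
By the same steps for Nadir: y_{Nadir} = 36.9 − 0.5y_{Largo}.
Substituting the second reaction function into the first: y_{Largo} = 24.9 − 0.5(36.9 − 0.5y_{Largo}), which gives 0.75y_{Largo} = 6.45 ⇒ y_{Largo} = 8.6.
Then y_{Nadir} = 36.9 − 0.5·8.6 = 32.6.
Total extraction: 8.6 + 32.6 = 41.2.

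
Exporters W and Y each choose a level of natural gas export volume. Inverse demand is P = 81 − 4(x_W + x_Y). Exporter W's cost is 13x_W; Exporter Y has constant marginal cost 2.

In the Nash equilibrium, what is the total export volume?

Exporter W's profit: π = x_W(81 − 4(x_W + x_Y)) − 13x_W.
∂π/∂x_W = 68 − 8x_W − 4x_Y = 0, so x_W = 8.5 − 0.5x_Y.
By the same steps for Y: x_Y = 9.875 − 0.5x_W.
Solving the two reaction functions simultaneously: (1 − (−0.5)(−0.5))x_W = 8.5 − 0.5·9.875, so 0.75x_W = 3.5625 and x_W = 4.75.
Then x_Y = 9.875 − 0.5·4.75 = 7.5.
Total export volume: 4.75 + 7.5 = 12.25.

12.25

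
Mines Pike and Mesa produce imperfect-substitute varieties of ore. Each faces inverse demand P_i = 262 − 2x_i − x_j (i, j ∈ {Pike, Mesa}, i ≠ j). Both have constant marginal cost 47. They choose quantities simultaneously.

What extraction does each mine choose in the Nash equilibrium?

43

Mine Pike's profit: π = x_{Pike}(262 − 2x_{Pike} − x_{Mesa}) − 47x_{Pike}.
∂π/∂x_{Pike} = 215 − 4x_{Pike} − x_{Mesa} = 0 ⇒ x_{Pike} = 53.75 − 0.25x_{Mesa}.
By symmetry x_{Mesa} = x_{Pike}; substituting into the reaction function, 1.25x_{Pike} = 53.75 and x_{Pike} = 43.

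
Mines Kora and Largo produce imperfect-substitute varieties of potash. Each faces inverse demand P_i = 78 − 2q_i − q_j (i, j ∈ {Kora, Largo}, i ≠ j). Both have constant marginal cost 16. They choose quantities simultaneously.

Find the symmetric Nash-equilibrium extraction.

Mine Kora's profit: π = q_{Kora}(78 − 2q_{Kora} − q_{Largo}) − 16q_{Kora}.
∂π/∂q_{Kora} = 62 − 4q_{Kora} − q_{Largo} = 0 ⇒ q_{Kora} = 15.5 − 0.25q_{Largo}.
The game is symmetric, so in equilibrium q_{Largo} = q_{Kora}: the reaction function gives 1.25q_{Kora} = 15.5, hence q_{Kora} = 12.4.

12.4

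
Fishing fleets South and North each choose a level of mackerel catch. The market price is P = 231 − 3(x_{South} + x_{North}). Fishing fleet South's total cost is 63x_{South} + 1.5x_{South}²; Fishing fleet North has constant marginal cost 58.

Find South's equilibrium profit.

Fishing fleet South's profit: π = x_{South}(231 − 3(x_{South} + x_{North})) − 63x_{South} − 1.5x_{South}².
∂π/∂x_{South} = 168 − 9x_{South} − 3x_{North} = 0, so x_{South} = 56/3 − (1/3)x_{North}.
For North: ∂π/∂x_{North} = 173 − 6x_{North} − 3x_{South} = 0 ⇒ x_{North} = 173/6 − 0.5x_{South}.
Substituting the second reaction function into the first: x_{South} = 56/3 − (1/3)(173/6 − 0.5x_{South}), which gives (5/6)x_{South} = 163/18 ⇒ x_{South} = 163/15.
Then x_{North} = 173/6 − 0.5·(163/15) = 23.4.
Price P = 231 − 3·(514/15) = 128.2.
South's profit: (128.2 − 63)·(163/15) − 1.5(163/15)² = 531.38.

531.38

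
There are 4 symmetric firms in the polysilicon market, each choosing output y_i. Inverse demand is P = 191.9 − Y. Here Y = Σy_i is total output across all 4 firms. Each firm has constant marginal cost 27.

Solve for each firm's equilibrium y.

A representative firm's profit is π_i = y_i(191.9 − Y) − 27y_i, with Y = y_i + Σ_{j≠i} y_j.
First-order condition: 164.9 − 2y_i − Σ_{j≠i} y_j = 0.
In a symmetric equilibrium every firm chooses the same y, so Σ_{j≠i} y_j = 3y. The condition becomes 164.9 − 5y = 0, giving y = 164.9/5 = 32.98.

32.98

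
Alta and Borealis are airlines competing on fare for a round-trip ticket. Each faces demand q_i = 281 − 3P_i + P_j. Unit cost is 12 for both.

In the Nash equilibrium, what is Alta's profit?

Alta's profit: π = (P_{Alta} − 12)(281 − 3P_{Alta} + P_{Borealis}).
∂π/∂P_{Alta} = 317 − 6P_{Alta} + P_{Borealis} = 0 ⇒ P_{Alta} = 317/6 + (1/6)P_{Borealis}.
Setting P_{Alta} = P_{Borealis} in the reaction function: P_{Alta} = 317/6 + (1/6)P_{Alta}, so P_{Alta} = (317/6) / (5/6) = 63.4.
q_{Alta} = 281 − 3·63.4 + 63.4 = 154.2.
Profit = (63.4 − 12)·154.2 = 7925.88.

7925.88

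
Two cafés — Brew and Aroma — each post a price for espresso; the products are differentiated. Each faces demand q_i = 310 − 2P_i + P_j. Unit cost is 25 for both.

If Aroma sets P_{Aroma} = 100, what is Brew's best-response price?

115

Brew's profit: π = (P_{Brew} − 25)(310 − 2P_{Brew} + P_{Aroma}).
∂π/∂P_{Brew} = 360 − 4P_{Brew} + P_{Aroma} = 0 ⇒ P_{Brew} = 90 + 0.25P_{Aroma}.
At P_{Aroma} = 100: P_{Brew} = 90 + 0.25·100 = 115.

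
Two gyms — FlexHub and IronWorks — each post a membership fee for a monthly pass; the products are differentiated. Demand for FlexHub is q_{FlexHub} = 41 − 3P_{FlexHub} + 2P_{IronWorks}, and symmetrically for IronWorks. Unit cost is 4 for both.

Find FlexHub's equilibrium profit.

FlexHub's profit: π = (P_{FlexHub} − 4)(41 − 3P_{FlexHub} + 2P_{IronWorks}).
∂π/∂P_{FlexHub} = 53 − 6P_{FlexHub} + 2P_{IronWorks} = 0 ⇒ P_{FlexHub} = 53/6 + (1/3)P_{IronWorks}.
The game is symmetric, so in equilibrium P_{IronWorks} = P_{FlexHub}: the reaction function gives (2/3)P_{FlexHub} = 53/6, hence P_{FlexHub} = 13.25.
q_{FlexHub} = 41 − 3·13.25 + 2·13.25 = 27.75.
Profit = (13.25 − 4)·27.75 = 256.6875.

256.6875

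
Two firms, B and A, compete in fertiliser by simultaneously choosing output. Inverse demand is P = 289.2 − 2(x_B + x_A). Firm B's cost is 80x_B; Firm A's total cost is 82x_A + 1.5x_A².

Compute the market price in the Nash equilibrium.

Firm B's profit: π = x_B(289.2 − 2(x_B + x_A)) − 80x_B.
∂π/∂x_B = 209.2 − 4x_B − 2x_A = 0, so x_B = 52.3 − 0.5x_A.
For A: ∂π/∂x_A = 207.2 − 7x_A − 2x_B = 0 ⇒ x_A = 29.6 − (2/7)x_B.
Plugging x_A into B's best response: x_B = 52.3 − 0.5(29.6 − (2/7)x_B) ⇒ (6/7)x_B = 37.5, so x_B = 43.75.
Then x_A = 29.6 − (2/7)·43.75 = 17.1.
Equilibrium price: P = 289.2 − 2·60.85 = 167.5.

167.5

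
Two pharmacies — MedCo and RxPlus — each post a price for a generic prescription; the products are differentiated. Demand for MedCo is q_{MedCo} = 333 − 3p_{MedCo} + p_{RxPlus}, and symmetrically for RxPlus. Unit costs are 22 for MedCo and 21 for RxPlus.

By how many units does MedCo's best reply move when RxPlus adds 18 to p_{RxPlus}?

MedCo's profit: π = (p_{MedCo} − 22)(333 − 3p_{MedCo} + p_{RxPlus}).
∂π/∂p_{MedCo} = 399 − 6p_{MedCo} + p_{RxPlus} = 0 ⇒ p_{MedCo} = 66.5 + (1/6)p_{RxPlus}.
The reaction-function slope is 1/6, so an 18-unit rise in p_{RxPlus} moves p_{MedCo} by 1/6 × 18 = 3. MedCo's best response rises — the actions are strategic complements.

3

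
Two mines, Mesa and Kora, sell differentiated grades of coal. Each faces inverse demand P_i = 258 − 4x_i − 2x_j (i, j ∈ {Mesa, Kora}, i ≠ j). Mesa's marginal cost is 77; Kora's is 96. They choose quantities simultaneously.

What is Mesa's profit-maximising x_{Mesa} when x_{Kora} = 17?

Mine Mesa's profit: π = x_{Mesa}(258 − 4x_{Mesa} − 2x_{Kora}) − 77x_{Mesa}.
∂π/∂x_{Mesa} = 181 − 8x_{Mesa} − 2x_{Kora} = 0 ⇒ x_{Mesa} = 22.625 − 0.25x_{Kora}.
At x_{Kora} = 17: x_{Mesa} = 22.625 − 0.25·17 = 18.375.

18.375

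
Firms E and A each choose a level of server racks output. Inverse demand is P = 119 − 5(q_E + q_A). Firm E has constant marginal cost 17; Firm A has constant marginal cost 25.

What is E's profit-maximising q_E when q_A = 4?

Firm E's profit: π = q_E(119 − 5(q_E + q_A)) − 17q_E.
∂π/∂q_E = 102 − 10q_E − 5q_A = 0, so q_E = 10.2 − 0.5q_A.
At q_A = 4: q_E = 10.2 − 0.5·4 = 8.2.

8.2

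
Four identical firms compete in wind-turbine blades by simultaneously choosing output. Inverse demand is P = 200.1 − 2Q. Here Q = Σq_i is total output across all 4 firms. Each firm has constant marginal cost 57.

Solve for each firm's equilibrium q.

A representative firm's profit is π_i = q_i(200.1 − 2Q) − 57q_i, with Q = q_i + Σ_{j≠i} q_j.
First-order condition: 143.1 − 4q_i − 2Σ_{j≠i} q_j = 0.
Imposing symmetry (q_j = q for all j) turns Σ_{j≠i} q_j into 3q, so 143.1 = 10q and q = 14.31.

14.31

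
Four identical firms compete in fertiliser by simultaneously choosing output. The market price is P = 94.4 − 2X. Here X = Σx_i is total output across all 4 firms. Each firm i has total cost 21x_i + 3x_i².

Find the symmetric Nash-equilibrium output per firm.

A representative firm's profit is π_i = x_i(94.4 − 2X) − 21x_i − 3x_i², with X = x_i + Σ_{j≠i} x_j.
First-order condition: 73.4 − 10x_i − 2Σ_{j≠i} x_j = 0.
In a symmetric equilibrium every firm chooses the same x, so Σ_{j≠i} x_j = 3x. The condition becomes 73.4 − 16x = 0, giving x = 73.4/16 = 4.5875.

4.5875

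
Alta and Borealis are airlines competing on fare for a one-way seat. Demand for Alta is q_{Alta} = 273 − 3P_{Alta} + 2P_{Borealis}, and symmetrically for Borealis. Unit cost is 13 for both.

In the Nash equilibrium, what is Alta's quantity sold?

195

Alta's profit: π = (P_{Alta} − 13)(273 − 3P_{Alta} + 2P_{Borealis}).
∂π/∂P_{Alta} = 312 − 6P_{Alta} + 2P_{Borealis} = 0 ⇒ P_{Alta} = 52 + (1/3)P_{Borealis}.
The game is symmetric, so in equilibrium P_{Borealis} = P_{Alta}: the reaction function gives (2/3)P_{Alta} = 52, hence P_{Alta} = 78.
q_{Alta} = 273 − 3·78 + 2·78 = 195.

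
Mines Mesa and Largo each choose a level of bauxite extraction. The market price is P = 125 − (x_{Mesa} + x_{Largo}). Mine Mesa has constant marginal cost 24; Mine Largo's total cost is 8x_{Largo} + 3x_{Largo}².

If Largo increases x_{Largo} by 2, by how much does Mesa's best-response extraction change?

Mine Mesa's profit: π = x_{Mesa}(125 − (x_{Mesa} + x_{Largo})) − 24x_{Mesa}.
∂π/∂x_{Mesa} = 101 − 2x_{Mesa} − x_{Largo} = 0, so x_{Mesa} = 50.5 − 0.5x_{Largo}.
The reaction-function slope is −0.5, so a 2-unit rise in x_{Largo} moves x_{Mesa} by −0.5 × 2 = −1. Mesa's best response falls — the actions are strategic substitutes.

-1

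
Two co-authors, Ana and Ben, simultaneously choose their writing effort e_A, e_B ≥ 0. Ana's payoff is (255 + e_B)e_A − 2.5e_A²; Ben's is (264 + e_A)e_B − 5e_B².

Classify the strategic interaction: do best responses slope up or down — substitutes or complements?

strategic complements

Expanding Ana's payoff: 255e_A + e_Be_A − 2.5e_A².
∂π/∂e_A = 255 + e_B − 5e_A = 0, so e_A = 51 + 0.2e_B.
The best-response slope de_A/de_B = 0.2 > 0: the reaction function is upward-sloping, so the choices are strategic complements.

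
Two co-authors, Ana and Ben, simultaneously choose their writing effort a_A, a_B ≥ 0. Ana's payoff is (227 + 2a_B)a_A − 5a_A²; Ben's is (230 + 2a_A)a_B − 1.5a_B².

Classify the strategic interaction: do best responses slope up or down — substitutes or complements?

strategic complements

Expanding Ana's payoff: 227a_A + 2a_Ba_A − 5a_A².
∂π/∂a_A = 227 + 2a_B − 10a_A = 0, so a_A = 22.7 + 0.2a_B.
The best-response slope da_A/da_B = 0.2 > 0: the reaction function is upward-sloping, so the choices are strategic complements.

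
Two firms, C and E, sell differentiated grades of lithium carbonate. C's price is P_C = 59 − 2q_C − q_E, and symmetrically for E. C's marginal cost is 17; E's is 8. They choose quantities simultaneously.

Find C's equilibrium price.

Firm C's profit: π = q_C(59 − 2q_C − q_E) − 17q_C.
∂π/∂q_C = 42 − 4q_C − q_E = 0 ⇒ q_C = 10.5 − 0.25q_E.
Similarly q_E = 12.75 − 0.25q_C.
Substituting the second reaction function into the first: q_C = 10.5 − 0.25(12.75 − 0.25q_C), which gives 0.9375q_C = 7.3125 ⇒ q_C = 7.8.
Then q_E = 12.75 − 0.25·7.8 = 10.8.
P_C = 59 − 2·7.8 − 10.8 = 32.6.

32.6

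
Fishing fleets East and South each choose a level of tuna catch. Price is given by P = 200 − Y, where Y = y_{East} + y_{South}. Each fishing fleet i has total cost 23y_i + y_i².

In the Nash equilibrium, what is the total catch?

70.8

Fishing fleet East's profit: π = y_{East}(200 − (y_{East} + y_{South})) − 23y_{East} − y_{East}².
∂π/∂y_{East} = 177 − 4y_{East} − y_{South} = 0, so y_{East} = 44.25 − 0.25y_{South}.
By symmetry y_{South} = y_{East}; substituting into the reaction function, 1.25y_{East} = 44.25 and y_{East} = 35.4.
Total catch: 35.4 + 35.4 = 70.8.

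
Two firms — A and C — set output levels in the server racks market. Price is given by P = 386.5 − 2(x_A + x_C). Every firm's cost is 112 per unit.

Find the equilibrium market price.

Firm A's profit: π = x_A(386.5 − 2(x_A + x_C)) − 112x_A.
∂π/∂x_A = 274.5 − 4x_A − 2x_C = 0, so x_A = 68.625 − 0.5x_C.
The game is symmetric, so in equilibrium x_C = x_A: the reaction function gives 1.5x_A = 68.625, hence x_A = 45.75.
Equilibrium price: P = 386.5 − 2·91.5 = 203.5.

203.5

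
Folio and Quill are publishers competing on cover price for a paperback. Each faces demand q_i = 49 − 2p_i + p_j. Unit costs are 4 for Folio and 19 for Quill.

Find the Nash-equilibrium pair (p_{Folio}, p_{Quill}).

21, 27

Folio's profit: π = (p_{Folio} − 4)(49 − 2p_{Folio} + p_{Quill}).
∂π/∂p_{Folio} = 57 − 4p_{Folio} + p_{Quill} = 0 ⇒ p_{Folio} = 14.25 + 0.25p_{Quill}.
Similarly p_{Quill} = 21.75 + 0.25p_{Folio}.
Solving the two reaction functions simultaneously: (1 − (0.25)(0.25))p_{Folio} = 14.25 + 0.25·21.75, so 0.9375p_{Folio} = 19.6875 and p_{Folio} = 21.
Then p_{Quill} = 21.75 + 0.25·21 = 27.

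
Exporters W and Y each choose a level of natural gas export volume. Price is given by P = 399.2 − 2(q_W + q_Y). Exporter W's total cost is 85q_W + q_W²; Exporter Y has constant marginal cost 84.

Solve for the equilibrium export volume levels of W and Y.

Exporter W's profit: π = q_W(399.2 − 2(q_W + q_Y)) − 85q_W − q_W².
∂π/∂q_W = 314.2 − 6q_W − 2q_Y = 0, so q_W = 1571/30 − (1/3)q_Y.
For Y: ∂π/∂q_Y = 315.2 − 4q_Y − 2q_W = 0 ⇒ q_Y = 78.8 − 0.5q_W.
Plugging q_Y into W's best response: q_W = 1571/30 − (1/3)(78.8 − 0.5q_W) ⇒ (5/6)q_W = 26.1, so q_W = 31.32.
Then q_Y = 78.8 − 0.5·31.32 = 63.14.

31.32, 63.14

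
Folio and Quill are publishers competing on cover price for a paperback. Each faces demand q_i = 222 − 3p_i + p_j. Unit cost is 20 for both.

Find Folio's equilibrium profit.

3974.88

Folio's profit: π = (p_{Folio} − 20)(222 − 3p_{Folio} + p_{Quill}).
∂π/∂p_{Folio} = 282 − 6p_{Folio} + p_{Quill} = 0 ⇒ p_{Folio} = 47 + (1/6)p_{Quill}.
By symmetry p_{Quill} = p_{Folio}; substituting into the reaction function, (5/6)p_{Folio} = 47 and p_{Folio} = 56.4.
q_{Folio} = 222 − 3·56.4 + 56.4 = 109.2.
Profit = (56.4 − 20)·109.2 = 3974.88.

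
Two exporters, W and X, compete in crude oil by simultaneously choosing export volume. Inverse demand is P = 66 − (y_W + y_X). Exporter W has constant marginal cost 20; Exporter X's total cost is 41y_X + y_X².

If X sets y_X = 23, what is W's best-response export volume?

11.5

Exporter W's profit: π = y_W(66 − (y_W + y_X)) − 20y_W.
∂π/∂y_W = 46 − 2y_W − y_X = 0, so y_W = 23 − 0.5y_X.
At y_X = 23: y_W = 23 − 0.5·23 = 11.5.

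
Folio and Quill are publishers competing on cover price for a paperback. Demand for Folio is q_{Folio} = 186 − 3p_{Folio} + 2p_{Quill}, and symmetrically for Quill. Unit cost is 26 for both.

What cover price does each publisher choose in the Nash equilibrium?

66

Folio's profit: π = (p_{Folio} − 26)(186 − 3p_{Folio} + 2p_{Quill}).
∂π/∂p_{Folio} = 264 − 6p_{Folio} + 2p_{Quill} = 0 ⇒ p_{Folio} = 44 + (1/3)p_{Quill}.
Setting p_{Folio} = p_{Quill} in the reaction function: p_{Folio} = 44 + (1/3)p_{Folio}, so p_{Folio} = 44 / (2/3) = 66.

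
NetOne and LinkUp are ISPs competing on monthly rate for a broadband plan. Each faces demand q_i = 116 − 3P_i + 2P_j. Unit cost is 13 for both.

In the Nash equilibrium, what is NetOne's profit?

1989.1875

NetOne's profit: π = (P_{NetOne} − 13)(116 − 3P_{NetOne} + 2P_{LinkUp}).
∂π/∂P_{NetOne} = 155 − 6P_{NetOne} + 2P_{LinkUp} = 0 ⇒ P_{NetOne} = 155/6 + (1/3)P_{LinkUp}.
By symmetry P_{LinkUp} = P_{NetOne}; substituting into the reaction function, (2/3)P_{NetOne} = 155/6 and P_{NetOne} = 38.75.
q_{NetOne} = 116 − 3·38.75 + 2·38.75 = 77.25.
Profit = (38.75 − 13)·77.25 = 1989.1875.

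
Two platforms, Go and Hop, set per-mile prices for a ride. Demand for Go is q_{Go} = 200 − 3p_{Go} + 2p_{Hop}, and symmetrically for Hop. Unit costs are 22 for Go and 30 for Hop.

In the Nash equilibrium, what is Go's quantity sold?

138

Go's profit: π = (p_{Go} − 22)(200 − 3p_{Go} + 2p_{Hop}).
∂π/∂p_{Go} = 266 − 6p_{Go} + 2p_{Hop} = 0 ⇒ p_{Go} = 133/3 + (1/3)p_{Hop}.
Similarly p_{Hop} = 145/3 + (1/3)p_{Go}.
Solving the two reaction functions simultaneously: (1 − (1/3)(1/3))p_{Go} = 133/3 + (1/3)·(145/3), so (8/9)p_{Go} = 544/9 and p_{Go} = 68.
Then p_{Hop} = 145/3 + (1/3)·68 = 71.
q_{Go} = 200 − 3·68 + 2·71 = 138.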